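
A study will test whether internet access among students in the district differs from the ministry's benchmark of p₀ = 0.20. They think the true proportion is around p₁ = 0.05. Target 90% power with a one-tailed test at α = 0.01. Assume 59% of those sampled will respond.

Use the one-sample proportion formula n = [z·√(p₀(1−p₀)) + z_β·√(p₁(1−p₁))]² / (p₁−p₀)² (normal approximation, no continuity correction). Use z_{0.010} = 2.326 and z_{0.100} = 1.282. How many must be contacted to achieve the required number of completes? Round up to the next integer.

n = [z_α·√(p₀q₀) + z_β·√(p₁q₁)]² / (p₁ − p₀)²
  = [2.326·√(0.20·0.80) + 1.282·√(0.05·0.95)]² / (-0.15)²
  = [2.326·0.4000 + 1.282·0.2179]² / 0.0225
  = [1.2098]² / 0.0225
  = 65.05
Adjust for 59% response: 65.05 / 0.59 = 110.25.
Round up → n = 111.

n = 111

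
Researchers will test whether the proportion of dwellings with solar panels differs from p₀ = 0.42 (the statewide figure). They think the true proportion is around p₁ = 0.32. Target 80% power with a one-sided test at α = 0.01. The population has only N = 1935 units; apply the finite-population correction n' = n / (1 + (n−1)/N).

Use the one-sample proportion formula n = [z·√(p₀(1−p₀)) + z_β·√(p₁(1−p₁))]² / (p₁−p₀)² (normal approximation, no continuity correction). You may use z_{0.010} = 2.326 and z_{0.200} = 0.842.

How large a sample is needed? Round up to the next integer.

n = 212

n = [z_α·√(p₀q₀) + z_β·√(p₁q₁)]² / (p₁ − p₀)²
  = [2.326·√(0.42·0.58) + 0.842·√(0.32·0.68)]² / (-0.10)²
  = [2.326·0.4936 + 0.842·0.4665]² / 0.0100
  = [1.5408]² / 0.0100
  = 237.40
Finite-population correction (N = 1935): 237.40 / (1 + (237.40 − 1)/1935) = 211.56.
Round up → n = 212.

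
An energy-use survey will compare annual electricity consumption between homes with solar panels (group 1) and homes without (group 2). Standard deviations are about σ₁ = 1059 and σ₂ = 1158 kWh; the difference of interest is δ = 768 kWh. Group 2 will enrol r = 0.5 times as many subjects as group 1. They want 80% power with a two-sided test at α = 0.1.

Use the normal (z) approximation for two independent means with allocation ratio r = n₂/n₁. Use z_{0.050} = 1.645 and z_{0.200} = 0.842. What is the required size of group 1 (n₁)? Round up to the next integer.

n₁ = 40

n₁ = (z_{α/2} + z_β)² · (σ₁² + σ₂²/r) / δ²
   = (1.645 + 0.842)² · (1059² + 1158²/0.5) / 768²
   = 6.1852 · (1121481 + 2681928) / 589824
   = 6.1852 · 3803409 / 589824
   = 39.88
Round up → n₁ = 40; n₂ = r·n₁ = 0.5 × 40 = 20.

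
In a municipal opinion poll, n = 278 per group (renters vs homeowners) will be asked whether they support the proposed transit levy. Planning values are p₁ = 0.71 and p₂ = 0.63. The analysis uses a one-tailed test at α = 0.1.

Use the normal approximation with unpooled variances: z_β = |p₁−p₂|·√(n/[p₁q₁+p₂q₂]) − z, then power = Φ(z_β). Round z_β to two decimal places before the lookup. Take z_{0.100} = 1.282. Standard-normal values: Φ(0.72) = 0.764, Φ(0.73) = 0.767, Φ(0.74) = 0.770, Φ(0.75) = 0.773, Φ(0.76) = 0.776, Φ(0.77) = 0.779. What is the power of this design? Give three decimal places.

Power ≈ 0.767

z_β = |p₁−p₂|·√(n/[p₁q₁+p₂q₂]) − z_α
    = 0.08 · √(278/0.4390) − 1.282
    = 0.08 · 25.1646 − 1.282
    = 2.0132 − 1.282 = 0.7312 → 0.73
Power = Φ(0.73) = 0.767.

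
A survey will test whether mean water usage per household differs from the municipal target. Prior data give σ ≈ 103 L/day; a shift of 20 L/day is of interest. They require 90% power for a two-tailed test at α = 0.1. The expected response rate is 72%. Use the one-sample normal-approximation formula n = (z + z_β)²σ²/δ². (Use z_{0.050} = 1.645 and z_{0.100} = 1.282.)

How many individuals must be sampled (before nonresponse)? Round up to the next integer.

n = 316

n = (z_{α/2} + z_β)² · σ² / δ²
  = (1.645 + 1.282)² · 103² / 20²
  = 8.5673 · 10609 / 400
  = 227.23
Adjust for 72% response: 227.23 / 0.72 = 315.59.
Round up → n = 316.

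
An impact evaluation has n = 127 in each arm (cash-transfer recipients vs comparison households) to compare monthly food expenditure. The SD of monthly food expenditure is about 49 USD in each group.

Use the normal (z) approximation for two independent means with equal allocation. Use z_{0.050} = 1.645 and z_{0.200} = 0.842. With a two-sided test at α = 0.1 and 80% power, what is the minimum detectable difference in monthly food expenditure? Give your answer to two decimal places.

δ = (z_{α/2} + z_β) · √((σ₁²+σ₂²)/n)
  = (1.645 + 0.842) · √(4802/127)
  = 2.487 · √37.811
  = 2.487 · 6.1491
  = 15.2927

Minimum detectable difference ≈ 15.29 USD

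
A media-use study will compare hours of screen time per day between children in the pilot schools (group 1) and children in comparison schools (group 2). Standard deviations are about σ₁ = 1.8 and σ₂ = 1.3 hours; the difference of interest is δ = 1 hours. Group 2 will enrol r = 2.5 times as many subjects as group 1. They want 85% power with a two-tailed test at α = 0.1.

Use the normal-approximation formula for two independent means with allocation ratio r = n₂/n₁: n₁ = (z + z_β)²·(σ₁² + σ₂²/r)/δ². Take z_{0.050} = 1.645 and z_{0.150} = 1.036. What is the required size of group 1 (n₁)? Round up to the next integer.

n₁ = 29

n₁ = (z_{α/2} + z_β)² · (σ₁² + σ₂²/r) / δ²
   = (1.645 + 1.036)² · (1.8² + 1.3²/2.5) / 1²
   = 7.1878 · (3.24 + 0.676) / 1
   = 7.1878 · 3.916 / 1
   = 28.15
Round up → n₁ = 29; n₂ = r·n₁ = 2.5 × 29 = 73.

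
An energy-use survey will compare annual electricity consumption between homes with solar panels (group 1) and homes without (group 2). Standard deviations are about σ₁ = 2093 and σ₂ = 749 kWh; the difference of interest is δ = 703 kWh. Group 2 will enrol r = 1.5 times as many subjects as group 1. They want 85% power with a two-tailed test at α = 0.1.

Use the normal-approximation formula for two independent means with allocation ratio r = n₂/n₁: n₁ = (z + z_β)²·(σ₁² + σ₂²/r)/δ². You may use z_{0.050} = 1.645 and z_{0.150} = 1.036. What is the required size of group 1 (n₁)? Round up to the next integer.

n₁ = (z_{α/2} + z_β)² · (σ₁² + σ₂²/r) / δ²
   = (1.645 + 1.036)² · (2093² + 749²/1.5) / 703²
   = 7.1878 · (4380649 + 374000.7) / 494209
   = 7.1878 · 4754649.7 / 494209
   = 69.15
Round up → n₁ = 70; n₂ = r·n₁ = 1.5 × 70 = 105.

n₁ = 70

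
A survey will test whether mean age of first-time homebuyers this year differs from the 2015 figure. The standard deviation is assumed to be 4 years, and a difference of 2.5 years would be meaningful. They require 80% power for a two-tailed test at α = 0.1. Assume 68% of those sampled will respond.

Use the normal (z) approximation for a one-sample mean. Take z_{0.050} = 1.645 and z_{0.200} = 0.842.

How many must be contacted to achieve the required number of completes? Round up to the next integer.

n = 24

n = (z_{α/2} + z_β)² · σ² / δ²
  = (1.645 + 0.842)² · 4² / 2.5²
  = 6.1852 · 16 / 6.25
  = 15.83
Adjust for 68% response: 15.83 / 0.68 = 23.29.
Round up → n = 24.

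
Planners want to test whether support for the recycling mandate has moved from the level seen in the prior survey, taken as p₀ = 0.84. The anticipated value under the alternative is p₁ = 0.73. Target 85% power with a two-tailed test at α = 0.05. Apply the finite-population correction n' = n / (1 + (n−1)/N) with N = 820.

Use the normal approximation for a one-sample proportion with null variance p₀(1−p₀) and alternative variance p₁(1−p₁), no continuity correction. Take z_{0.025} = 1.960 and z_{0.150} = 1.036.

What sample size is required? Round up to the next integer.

n = [z_{α/2}·√(p₀q₀) + z_β·√(p₁q₁)]² / (p₁ − p₀)²
  = [1.960·√(0.84·0.16) + 1.036·√(0.73·0.27)]² / (-0.11)²
  = [1.960·0.3666 + 1.036·0.4440]² / 0.0121
  = [1.1785]² / 0.0121
  = 114.78
Finite-population correction (N = 820): 114.78 / (1 + (114.78 − 1)/820) = 100.79.
Round up → n = 101.

n = 101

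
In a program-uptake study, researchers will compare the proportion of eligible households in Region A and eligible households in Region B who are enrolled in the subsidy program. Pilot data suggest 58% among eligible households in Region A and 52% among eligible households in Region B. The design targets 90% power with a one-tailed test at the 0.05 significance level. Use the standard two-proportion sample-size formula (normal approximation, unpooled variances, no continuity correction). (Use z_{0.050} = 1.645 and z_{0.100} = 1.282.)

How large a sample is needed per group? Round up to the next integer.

n = 1174 per group

n = (z_α + z_β)² · [p₁(1−p₁) + p₂(1−p₂)] / (p₁ − p₂)²
  = (1.645 + 1.282)² · (0.58·0.42 + 0.52·0.48) / (0.06)²
  = (2.927)² · (0.2436 + 0.2496) / 0.0036
  = 8.5673 · 0.4932 / 0.0036
  = 1173.72
Round up → n = 1174 per group.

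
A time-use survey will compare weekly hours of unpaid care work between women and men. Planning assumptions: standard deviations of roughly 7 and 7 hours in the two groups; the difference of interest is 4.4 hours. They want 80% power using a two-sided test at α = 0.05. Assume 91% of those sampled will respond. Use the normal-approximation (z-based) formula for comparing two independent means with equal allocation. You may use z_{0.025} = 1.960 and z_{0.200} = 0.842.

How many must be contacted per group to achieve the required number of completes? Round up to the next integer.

n = 44 per group

n = (z_{α/2} + z_β)² · (σ₁² + σ₂²) / δ²
  = (1.960 + 0.842)² · (7² + 7² = 98) / 4.4²
  = 7.8512 · 98 / 19.36
  = 39.74
Adjust for 91% response: 39.74 / 0.91 = 43.67.
Round up → n = 44 per group.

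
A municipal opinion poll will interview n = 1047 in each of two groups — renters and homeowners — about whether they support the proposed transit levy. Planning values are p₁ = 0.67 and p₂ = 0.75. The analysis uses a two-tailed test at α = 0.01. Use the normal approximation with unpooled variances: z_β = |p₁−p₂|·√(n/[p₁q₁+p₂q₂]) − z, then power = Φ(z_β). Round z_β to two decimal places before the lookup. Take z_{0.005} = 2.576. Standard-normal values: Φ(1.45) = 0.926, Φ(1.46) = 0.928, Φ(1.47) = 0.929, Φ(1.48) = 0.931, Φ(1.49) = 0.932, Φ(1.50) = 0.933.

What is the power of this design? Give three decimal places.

z_β = |p₁−p₂|·√(n/[p₁q₁+p₂q₂]) − z_{α/2}
    = 0.08 · √(1047/0.4086) − 2.576
    = 0.08 · 50.6202 − 2.576
    = 4.0496 − 2.576 = 1.4736 → 1.47
Power = Φ(1.47) = 0.929.

Power ≈ 0.929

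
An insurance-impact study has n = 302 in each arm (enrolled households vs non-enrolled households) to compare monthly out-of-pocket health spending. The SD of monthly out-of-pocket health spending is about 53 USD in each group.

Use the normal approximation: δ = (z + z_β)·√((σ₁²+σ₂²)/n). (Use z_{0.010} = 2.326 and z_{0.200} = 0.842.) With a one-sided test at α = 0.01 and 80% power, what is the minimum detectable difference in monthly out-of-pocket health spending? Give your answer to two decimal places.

Minimum detectable difference ≈ 13.66 USD

δ = (z_α + z_β) · √((σ₁²+σ₂²)/n)
  = (2.326 + 0.842) · √(5618/302)
  = 3.168 · √18.6026
  = 3.168 · 4.3131
  = 13.6638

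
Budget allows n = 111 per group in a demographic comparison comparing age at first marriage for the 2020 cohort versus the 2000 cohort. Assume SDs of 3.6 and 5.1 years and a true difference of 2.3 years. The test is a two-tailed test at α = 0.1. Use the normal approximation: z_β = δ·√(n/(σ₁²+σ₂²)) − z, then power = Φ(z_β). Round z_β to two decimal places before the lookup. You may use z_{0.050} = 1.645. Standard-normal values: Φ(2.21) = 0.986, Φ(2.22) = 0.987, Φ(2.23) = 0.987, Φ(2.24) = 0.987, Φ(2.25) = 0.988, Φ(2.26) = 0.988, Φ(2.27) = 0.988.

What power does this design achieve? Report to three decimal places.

Power ≈ 0.987

z_β = δ·√(n/(σ₁²+σ₂²)) − z_{α/2}
    = 2.3 · √(111/38.97) − 1.645
    = 2.3 · 1.68770 − 1.645
    = 3.8817 − 1.645 = 2.2367 → 2.24
Power = Φ(2.24) = 0.987.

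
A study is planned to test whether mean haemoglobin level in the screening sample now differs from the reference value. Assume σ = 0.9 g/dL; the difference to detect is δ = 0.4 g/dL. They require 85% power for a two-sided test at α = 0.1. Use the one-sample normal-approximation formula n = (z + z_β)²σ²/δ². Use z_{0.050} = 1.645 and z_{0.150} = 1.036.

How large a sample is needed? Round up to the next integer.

n = (z_{α/2} + z_β)² · σ² / δ²
  = (1.645 + 1.036)² · 0.9² / 0.4²
  = 7.1878 · 0.81 / 0.16
  = 36.39
Round up → n = 37.

n = 37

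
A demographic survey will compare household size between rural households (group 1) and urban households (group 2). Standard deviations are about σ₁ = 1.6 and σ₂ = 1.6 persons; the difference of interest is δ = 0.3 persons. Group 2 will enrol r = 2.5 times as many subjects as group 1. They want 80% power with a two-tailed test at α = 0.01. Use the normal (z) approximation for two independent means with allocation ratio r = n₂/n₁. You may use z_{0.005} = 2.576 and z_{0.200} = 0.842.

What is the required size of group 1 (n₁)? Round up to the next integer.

n₁ = (z_{α/2} + z_β)² · (σ₁² + σ₂²/r) / δ²
   = (2.576 + 0.842)² · (1.6² + 1.6²/2.5) / 0.3²
   = 11.6827 · (2.56 + 1.024) / 0.09
   = 11.6827 · 3.584 / 0.09
   = 465.23
Round up → n₁ = 466; n₂ = r·n₁ = 2.5 × 466 = 1165.

n₁ = 466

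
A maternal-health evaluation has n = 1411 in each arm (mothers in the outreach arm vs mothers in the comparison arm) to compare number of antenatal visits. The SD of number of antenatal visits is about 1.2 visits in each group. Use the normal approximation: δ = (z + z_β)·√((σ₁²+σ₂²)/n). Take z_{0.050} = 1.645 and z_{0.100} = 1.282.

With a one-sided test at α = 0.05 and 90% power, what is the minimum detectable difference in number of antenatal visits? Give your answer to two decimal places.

Minimum detectable difference ≈ 0.13 visits

δ = (z_α + z_β) · √((σ₁²+σ₂²)/n)
  = (1.645 + 1.282) · √(2.88/1411)
  = 2.927 · √0.00204
  = 2.927 · 0.0452
  = 0.1322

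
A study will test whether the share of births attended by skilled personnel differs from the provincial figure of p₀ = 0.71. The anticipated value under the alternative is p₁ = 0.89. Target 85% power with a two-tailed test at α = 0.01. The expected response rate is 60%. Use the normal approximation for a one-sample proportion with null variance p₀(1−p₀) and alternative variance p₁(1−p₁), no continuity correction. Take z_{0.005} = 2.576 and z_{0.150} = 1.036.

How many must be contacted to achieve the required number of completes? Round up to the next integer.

n = 115

n = [z_{α/2}·√(p₀q₀) + z_β·√(p₁q₁)]² / (p₁ − p₀)²
  = [2.576·√(0.71·0.29) + 1.036·√(0.89·0.11)]² / (0.18)²
  = [2.576·0.4538 + 1.036·0.3129]² / 0.0324
  = [1.4930]² / 0.0324
  = 68.80
Adjust for 60% response: 68.80 / 0.60 = 114.67.
Round up → n = 115.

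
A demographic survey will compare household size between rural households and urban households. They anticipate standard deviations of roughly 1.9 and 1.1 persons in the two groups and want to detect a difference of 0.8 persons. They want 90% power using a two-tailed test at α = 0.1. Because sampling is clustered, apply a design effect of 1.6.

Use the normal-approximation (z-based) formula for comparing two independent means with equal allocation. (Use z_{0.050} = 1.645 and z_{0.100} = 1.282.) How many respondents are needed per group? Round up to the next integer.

n = 104 per group

n = (z_{α/2} + z_β)² · (σ₁² + σ₂²) / δ²
  = (1.645 + 1.282)² · (1.9² + 1.1² = 4.82) / 0.8²
  = 8.5673 · 4.82 / 0.64
  = 64.52
Design effect: 1.6 × 64.52 = 103.24.
Round up → n = 104 per group.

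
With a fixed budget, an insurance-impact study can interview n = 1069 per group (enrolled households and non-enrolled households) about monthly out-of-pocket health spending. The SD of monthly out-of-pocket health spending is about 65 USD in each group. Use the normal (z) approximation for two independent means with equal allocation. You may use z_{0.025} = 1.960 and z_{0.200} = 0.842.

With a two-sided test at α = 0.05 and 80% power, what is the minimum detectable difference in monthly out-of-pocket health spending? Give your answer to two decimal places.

Minimum detectable difference ≈ 7.88 USD

δ = (z_{α/2} + z_β) · √((σ₁²+σ₂²)/n)
  = (1.960 + 0.842) · √(8450/1069)
  = 2.802 · √7.9046
  = 2.802 · 2.8115
  = 7.8778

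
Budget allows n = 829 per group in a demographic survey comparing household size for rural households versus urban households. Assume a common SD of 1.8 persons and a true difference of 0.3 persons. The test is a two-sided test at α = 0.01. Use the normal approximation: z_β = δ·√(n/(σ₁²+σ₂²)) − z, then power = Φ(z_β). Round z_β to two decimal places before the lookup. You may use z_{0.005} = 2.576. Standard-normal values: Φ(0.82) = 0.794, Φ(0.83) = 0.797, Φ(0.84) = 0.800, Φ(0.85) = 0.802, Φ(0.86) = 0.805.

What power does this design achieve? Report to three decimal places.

z_β = δ·√(n/(σ₁²+σ₂²)) − z_{α/2}
    = 0.3 · √(829/6.48) − 2.576
    = 0.3 · 11.31071 − 2.576
    = 3.3932 − 2.576 = 0.8172 → 0.82
Power = Φ(0.82) = 0.794.

Power ≈ 0.794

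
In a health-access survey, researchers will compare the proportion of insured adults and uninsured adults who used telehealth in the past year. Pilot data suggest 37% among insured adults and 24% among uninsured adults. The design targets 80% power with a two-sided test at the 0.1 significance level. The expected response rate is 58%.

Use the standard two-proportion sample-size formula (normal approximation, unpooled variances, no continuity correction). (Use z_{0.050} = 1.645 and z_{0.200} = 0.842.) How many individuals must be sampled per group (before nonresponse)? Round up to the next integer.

n = (z_{α/2} + z_β)² · [p₁(1−p₁) + p₂(1−p₂)] / (p₁ − p₂)²
  = (1.645 + 0.842)² · (0.37·0.63 + 0.24·0.76) / (0.13)²
  = (2.487)² · (0.2331 + 0.1824) / 0.0169
  = 6.1852 · 0.4155 / 0.0169
  = 152.07
Adjust for 58% response: 152.07 / 0.58 = 262.19.
Round up → n = 263 per group.

n = 263 per group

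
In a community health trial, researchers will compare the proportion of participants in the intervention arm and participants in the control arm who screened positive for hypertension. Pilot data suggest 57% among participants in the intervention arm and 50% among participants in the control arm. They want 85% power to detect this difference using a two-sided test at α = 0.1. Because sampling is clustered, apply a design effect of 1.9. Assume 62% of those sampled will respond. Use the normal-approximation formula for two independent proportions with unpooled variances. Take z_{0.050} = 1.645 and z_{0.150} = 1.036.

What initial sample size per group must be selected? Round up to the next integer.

n = (z_{α/2} + z_β)² · [p₁(1−p₁) + p₂(1−p₂)] / (p₁ − p₂)²
  = (1.645 + 1.036)² · (0.57·0.43 + 0.50·0.50) / (0.07)²
  = (2.681)² · (0.2451 + 0.2500) / 0.0049
  = 7.1878 · 0.4951 / 0.0049
  = 726.26
Design effect: 1.9 × 726.26 = 1379.89.
Adjust for 62% response: 1379.89 / 0.62 = 2225.63.
Round up → n = 2226 per group.

n = 2226 per group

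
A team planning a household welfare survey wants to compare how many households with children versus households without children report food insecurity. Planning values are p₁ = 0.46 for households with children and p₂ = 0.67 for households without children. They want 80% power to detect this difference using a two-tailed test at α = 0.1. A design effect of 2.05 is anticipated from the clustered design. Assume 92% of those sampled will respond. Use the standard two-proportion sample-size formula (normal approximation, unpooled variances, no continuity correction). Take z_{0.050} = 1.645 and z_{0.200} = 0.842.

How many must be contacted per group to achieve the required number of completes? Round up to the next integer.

n = 147 per group

n = (z_{α/2} + z_β)² · [p₁(1−p₁) + p₂(1−p₂)] / (p₁ − p₂)²
  = (1.645 + 0.842)² · (0.46·0.54 + 0.67·0.33) / (-0.21)²
  = (2.487)² · (0.2484 + 0.2211) / 0.0441
  = 6.1852 · 0.4695 / 0.0441
  = 65.85
Design effect: 2.05 × 65.85 = 134.99.
Adjust for 92% response: 134.99 / 0.92 = 146.73.
Round up → n = 147 per group.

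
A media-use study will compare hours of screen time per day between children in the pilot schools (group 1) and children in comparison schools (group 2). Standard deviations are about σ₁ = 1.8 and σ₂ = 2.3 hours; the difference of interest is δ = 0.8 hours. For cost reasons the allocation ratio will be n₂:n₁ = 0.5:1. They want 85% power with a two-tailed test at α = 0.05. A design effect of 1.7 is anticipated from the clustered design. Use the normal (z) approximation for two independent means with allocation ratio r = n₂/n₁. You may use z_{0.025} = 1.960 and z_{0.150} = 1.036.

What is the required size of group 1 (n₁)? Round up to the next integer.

n₁ = 330

n₁ = (z_{α/2} + z_β)² · (σ₁² + σ₂²/r) / δ²
   = (1.960 + 1.036)² · (1.8² + 2.3²/0.5) / 0.8²
   = 8.9760 · (3.24 + 10.58) / 0.64
   = 8.9760 · 13.82 / 0.64
   = 193.83
Design effect: 1.7 × 193.83 = 329.50.
Round up → n₁ = 330; n₂ = r·n₁ = 0.5 × 330 = 165.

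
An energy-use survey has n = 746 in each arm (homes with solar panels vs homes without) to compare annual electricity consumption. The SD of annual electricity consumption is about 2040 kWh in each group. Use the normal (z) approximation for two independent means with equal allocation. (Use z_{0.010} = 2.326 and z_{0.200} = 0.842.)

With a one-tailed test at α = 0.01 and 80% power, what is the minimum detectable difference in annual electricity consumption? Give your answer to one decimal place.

δ = (z_α + z_β) · √((σ₁²+σ₂²)/n)
  = (2.326 + 0.842) · √(8323200/746)
  = 3.168 · √11157.1
  = 3.168 · 105.6272
  = 334.6270

Minimum detectable difference ≈ 334.6 kWh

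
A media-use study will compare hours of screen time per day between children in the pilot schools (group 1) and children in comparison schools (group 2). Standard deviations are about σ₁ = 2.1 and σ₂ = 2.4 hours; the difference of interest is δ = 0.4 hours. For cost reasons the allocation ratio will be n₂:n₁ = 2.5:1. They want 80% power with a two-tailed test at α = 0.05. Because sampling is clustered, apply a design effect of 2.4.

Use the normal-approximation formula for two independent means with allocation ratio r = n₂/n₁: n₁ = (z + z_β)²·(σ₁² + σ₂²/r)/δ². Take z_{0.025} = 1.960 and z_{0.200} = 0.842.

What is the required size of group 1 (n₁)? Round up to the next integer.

n₁ = 791

n₁ = (z_{α/2} + z_β)² · (σ₁² + σ₂²/r) / δ²
   = (1.960 + 0.842)² · (2.1² + 2.4²/2.5) / 0.4²
   = 7.8512 · (4.41 + 2.304) / 0.16
   = 7.8512 · 6.714 / 0.16
   = 329.46
Design effect: 2.4 × 329.46 = 790.69.
Round up → n₁ = 791; n₂ = r·n₁ = 2.5 × 791 = 1978.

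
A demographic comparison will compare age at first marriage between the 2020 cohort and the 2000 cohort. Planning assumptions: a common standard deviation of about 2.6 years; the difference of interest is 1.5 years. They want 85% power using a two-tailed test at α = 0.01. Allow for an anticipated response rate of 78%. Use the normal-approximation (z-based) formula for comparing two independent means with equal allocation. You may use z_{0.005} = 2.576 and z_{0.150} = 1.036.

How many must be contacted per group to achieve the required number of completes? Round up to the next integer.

n = (z_{α/2} + z_β)² · (σ₁² + σ₂²) / δ²
  = (2.576 + 1.036)² · (2·2.6² = 13.52) / 1.5²
  = 13.0465 · 13.52 / 2.25
  = 78.40
Adjust for 78% response: 78.40 / 0.78 = 100.51.
Round up → n = 101 per group.

n = 101 per group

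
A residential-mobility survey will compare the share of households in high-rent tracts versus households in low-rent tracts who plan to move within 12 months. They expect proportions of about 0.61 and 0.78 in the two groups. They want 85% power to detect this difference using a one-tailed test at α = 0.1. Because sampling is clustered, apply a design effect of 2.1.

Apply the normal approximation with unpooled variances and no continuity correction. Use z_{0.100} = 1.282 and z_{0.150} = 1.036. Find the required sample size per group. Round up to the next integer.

n = 160 per group

n = (z_α + z_β)² · [p₁(1−p₁) + p₂(1−p₂)] / (p₁ − p₂)²
  = (1.282 + 1.036)² · (0.61·0.39 + 0.78·0.22) / (-0.17)²
  = (2.318)² · (0.2379 + 0.1716) / 0.0289
  = 5.3731 · 0.4095 / 0.0289
  = 76.13
Design effect: 2.1 × 76.13 = 159.88.
Round up → n = 160 per group.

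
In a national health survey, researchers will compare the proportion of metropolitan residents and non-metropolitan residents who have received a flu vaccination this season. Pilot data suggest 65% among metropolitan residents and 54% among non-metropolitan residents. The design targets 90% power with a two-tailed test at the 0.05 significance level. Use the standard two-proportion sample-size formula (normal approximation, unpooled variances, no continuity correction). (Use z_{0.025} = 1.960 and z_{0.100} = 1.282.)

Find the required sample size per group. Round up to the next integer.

n = 414 per group

n = (z_{α/2} + z_β)² · [p₁(1−p₁) + p₂(1−p₂)] / (p₁ − p₂)²
  = (1.960 + 1.282)² · (0.65·0.35 + 0.54·0.46) / (0.11)²
  = (3.242)² · (0.2275 + 0.2484) / 0.0121
  = 10.5106 · 0.4759 / 0.0121
  = 413.39
Round up → n = 414 per group.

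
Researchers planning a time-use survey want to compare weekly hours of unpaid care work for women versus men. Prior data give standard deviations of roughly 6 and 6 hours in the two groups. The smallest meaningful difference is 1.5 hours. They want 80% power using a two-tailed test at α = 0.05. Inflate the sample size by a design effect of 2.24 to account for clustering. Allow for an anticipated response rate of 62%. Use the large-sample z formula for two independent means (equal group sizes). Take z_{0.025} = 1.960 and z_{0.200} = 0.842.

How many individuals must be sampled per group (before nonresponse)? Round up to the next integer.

n = 908 per group

n = (z_{α/2} + z_β)² · (σ₁² + σ₂²) / δ²
  = (1.960 + 0.842)² · (6² + 6² = 72) / 1.5²
  = 7.8512 · 72 / 2.25
  = 251.24
Design effect: 2.24 × 251.24 = 562.77.
Adjust for 62% response: 562.77 / 0.62 = 907.70.
Round up → n = 908 per group.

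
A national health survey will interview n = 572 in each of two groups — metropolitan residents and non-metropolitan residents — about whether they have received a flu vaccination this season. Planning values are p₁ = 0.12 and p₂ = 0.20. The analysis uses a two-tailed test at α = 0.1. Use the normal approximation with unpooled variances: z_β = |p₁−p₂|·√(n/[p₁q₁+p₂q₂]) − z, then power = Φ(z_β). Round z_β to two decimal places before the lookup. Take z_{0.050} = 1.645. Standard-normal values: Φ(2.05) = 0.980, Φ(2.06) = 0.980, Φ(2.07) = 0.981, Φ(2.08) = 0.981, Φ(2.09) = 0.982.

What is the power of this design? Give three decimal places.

Power ≈ 0.981

z_β = |p₁−p₂|·√(n/[p₁q₁+p₂q₂]) − z_{α/2}
    = 0.08 · √(572/0.2656) − 1.645
    = 0.08 · 46.4071 − 1.645
    = 3.7126 − 1.645 = 2.0676 → 2.07
Power = Φ(2.07) = 0.981.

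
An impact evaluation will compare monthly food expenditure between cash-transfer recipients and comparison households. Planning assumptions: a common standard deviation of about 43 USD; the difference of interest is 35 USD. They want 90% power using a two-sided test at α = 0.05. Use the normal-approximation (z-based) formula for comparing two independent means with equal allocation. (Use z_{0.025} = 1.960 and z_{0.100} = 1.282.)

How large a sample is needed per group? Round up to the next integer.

n = 32 per group

n = (z_{α/2} + z_β)² · (σ₁² + σ₂²) / δ²
  = (1.960 + 1.282)² · (2·43² = 3698) / 35²
  = 10.5106 · 3698 / 1225
  = 31.73
Round up → n = 32 per group.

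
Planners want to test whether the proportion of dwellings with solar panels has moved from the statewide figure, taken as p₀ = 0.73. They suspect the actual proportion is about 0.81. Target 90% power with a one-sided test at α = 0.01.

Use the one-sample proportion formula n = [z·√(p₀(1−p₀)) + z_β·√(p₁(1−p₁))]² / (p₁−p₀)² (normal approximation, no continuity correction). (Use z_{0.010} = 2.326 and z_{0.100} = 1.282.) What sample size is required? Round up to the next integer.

n = 369

n = [z_α·√(p₀q₀) + z_β·√(p₁q₁)]² / (p₁ − p₀)²
  = [2.326·√(0.73·0.27) + 1.282·√(0.81·0.19)]² / (0.08)²
  = [2.326·0.4440 + 1.282·0.3923]² / 0.0064
  = [1.5356]² / 0.0064
  = 368.44
Round up → n = 369.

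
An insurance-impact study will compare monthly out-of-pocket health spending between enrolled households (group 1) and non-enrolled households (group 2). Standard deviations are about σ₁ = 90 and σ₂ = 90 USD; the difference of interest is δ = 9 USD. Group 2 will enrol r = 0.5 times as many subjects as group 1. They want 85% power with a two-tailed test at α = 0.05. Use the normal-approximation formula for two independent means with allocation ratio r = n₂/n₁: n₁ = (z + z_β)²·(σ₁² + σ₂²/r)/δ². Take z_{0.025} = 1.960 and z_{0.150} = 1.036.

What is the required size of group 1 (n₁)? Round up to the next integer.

n₁ = (z_{α/2} + z_β)² · (σ₁² + σ₂²/r) / δ²
   = (1.960 + 1.036)² · (90² + 90²/0.5) / 9²
   = 8.9760 · (8100 + 16200) / 81
   = 8.9760 · 24300 / 81
   = 2692.80
Round up → n₁ = 2693; n₂ = r·n₁ = 0.5 × 2693 = 1347.

n₁ = 2693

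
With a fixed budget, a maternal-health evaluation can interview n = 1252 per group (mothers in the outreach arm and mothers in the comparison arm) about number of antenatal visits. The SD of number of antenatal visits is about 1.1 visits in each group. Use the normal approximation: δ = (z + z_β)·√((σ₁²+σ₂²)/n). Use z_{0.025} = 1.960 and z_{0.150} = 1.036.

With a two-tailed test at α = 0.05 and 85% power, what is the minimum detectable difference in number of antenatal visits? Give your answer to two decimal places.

δ = (z_{α/2} + z_β) · √((σ₁²+σ₂²)/n)
  = (1.960 + 1.036) · √(2.42/1252)
  = 2.996 · √0.00193
  = 2.996 · 0.0440
  = 0.1317

Minimum detectable difference ≈ 0.13 visits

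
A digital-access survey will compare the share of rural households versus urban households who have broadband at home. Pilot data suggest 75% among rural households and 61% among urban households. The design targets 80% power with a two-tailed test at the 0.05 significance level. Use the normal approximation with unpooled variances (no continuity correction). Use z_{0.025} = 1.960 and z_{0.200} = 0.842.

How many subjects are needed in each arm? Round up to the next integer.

n = 171 per group

n = (z_{α/2} + z_β)² · [p₁(1−p₁) + p₂(1−p₂)] / (p₁ − p₂)²
  = (1.960 + 0.842)² · (0.75·0.25 + 0.61·0.39) / (0.14)²
  = (2.802)² · (0.1875 + 0.2379) / 0.0196
  = 7.8512 · 0.4254 / 0.0196
  = 170.40
Round up → n = 171 per group.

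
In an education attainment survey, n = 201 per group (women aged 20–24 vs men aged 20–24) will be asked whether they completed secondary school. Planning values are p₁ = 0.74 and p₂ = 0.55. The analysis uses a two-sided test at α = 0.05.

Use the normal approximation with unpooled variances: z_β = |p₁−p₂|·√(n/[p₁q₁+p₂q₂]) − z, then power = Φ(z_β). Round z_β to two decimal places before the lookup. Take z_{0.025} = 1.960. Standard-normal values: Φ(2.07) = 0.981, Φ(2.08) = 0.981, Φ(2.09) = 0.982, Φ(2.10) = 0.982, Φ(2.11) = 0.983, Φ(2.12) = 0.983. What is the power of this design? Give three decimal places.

Power ≈ 0.982

z_β = |p₁−p₂|·√(n/[p₁q₁+p₂q₂]) − z_{α/2}
    = 0.19 · √(201/0.4399) − 1.960
    = 0.19 · 21.3757 − 1.960
    = 4.0614 − 1.960 = 2.1014 → 2.10
Power = Φ(2.10) = 0.982.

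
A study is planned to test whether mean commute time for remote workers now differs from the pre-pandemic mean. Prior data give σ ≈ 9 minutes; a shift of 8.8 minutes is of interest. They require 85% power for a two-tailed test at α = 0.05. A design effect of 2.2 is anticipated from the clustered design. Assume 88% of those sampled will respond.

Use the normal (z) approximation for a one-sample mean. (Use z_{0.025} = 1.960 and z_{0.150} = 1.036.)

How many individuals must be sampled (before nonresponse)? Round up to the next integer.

n = 24

n = (z_{α/2} + z_β)² · σ² / δ²
  = (1.960 + 1.036)² · 9² / 8.8²
  = 8.9760 · 81 / 77.44
  = 9.39
Design effect: 2.2 × 9.39 = 20.66.
Adjust for 88% response: 20.66 / 0.88 = 23.47.
Round up → n = 24.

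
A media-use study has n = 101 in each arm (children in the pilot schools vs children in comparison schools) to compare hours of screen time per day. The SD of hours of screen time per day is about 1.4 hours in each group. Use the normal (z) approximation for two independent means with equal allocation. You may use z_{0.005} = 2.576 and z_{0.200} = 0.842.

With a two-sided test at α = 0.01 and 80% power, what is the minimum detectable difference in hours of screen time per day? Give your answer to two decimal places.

δ = (z_{α/2} + z_β) · √((σ₁²+σ₂²)/n)
  = (2.576 + 0.842) · √(3.92/101)
  = 3.418 · √0.03881
  = 3.418 · 0.1970
  = 0.6734

Minimum detectable difference ≈ 0.67 hours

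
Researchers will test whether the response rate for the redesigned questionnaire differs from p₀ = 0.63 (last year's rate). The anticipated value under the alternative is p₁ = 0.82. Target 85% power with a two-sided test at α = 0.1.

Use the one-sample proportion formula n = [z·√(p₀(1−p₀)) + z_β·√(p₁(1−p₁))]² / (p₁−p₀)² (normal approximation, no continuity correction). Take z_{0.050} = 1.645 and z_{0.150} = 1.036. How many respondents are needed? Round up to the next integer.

n = [z_{α/2}·√(p₀q₀) + z_β·√(p₁q₁)]² / (p₁ − p₀)²
  = [1.645·√(0.63·0.37) + 1.036·√(0.82·0.18)]² / (0.19)²
  = [1.645·0.4828 + 1.036·0.3842]² / 0.0361
  = [1.1922]² / 0.0361
  = 39.37
Round up → n = 40.

n = 40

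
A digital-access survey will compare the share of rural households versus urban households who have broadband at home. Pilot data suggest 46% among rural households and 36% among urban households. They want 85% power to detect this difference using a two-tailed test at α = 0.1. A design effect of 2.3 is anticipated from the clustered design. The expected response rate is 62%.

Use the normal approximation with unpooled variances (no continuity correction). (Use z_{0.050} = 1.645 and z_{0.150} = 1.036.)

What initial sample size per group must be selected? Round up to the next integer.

n = 1277 per group

n = (z_{α/2} + z_β)² · [p₁(1−p₁) + p₂(1−p₂)] / (p₁ − p₂)²
  = (1.645 + 1.036)² · (0.46·0.54 + 0.36·0.64) / (0.10)²
  = (2.681)² · (0.2484 + 0.2304) / 0.0100
  = 7.1878 · 0.4788 / 0.0100
  = 344.15
Design effect: 2.3 × 344.15 = 791.54.
Adjust for 62% response: 791.54 / 0.62 = 1276.69.
Round up → n = 1277 per group.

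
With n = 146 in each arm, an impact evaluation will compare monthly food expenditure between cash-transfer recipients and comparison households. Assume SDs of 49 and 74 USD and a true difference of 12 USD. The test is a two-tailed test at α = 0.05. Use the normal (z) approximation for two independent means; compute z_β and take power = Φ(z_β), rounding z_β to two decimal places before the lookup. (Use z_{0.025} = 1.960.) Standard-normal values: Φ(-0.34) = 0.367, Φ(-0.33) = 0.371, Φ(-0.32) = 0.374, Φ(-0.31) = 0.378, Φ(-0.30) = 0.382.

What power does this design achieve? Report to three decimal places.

z_β = δ·√(n/(σ₁²+σ₂²)) − z_{α/2}
    = 12 · √(146/7877) − 1.960
    = 12 · 0.13614 − 1.960
    = 1.6337 − 1.960 = -0.3263 → -0.33
Power = Φ(-0.33) = 0.371.

Power ≈ 0.371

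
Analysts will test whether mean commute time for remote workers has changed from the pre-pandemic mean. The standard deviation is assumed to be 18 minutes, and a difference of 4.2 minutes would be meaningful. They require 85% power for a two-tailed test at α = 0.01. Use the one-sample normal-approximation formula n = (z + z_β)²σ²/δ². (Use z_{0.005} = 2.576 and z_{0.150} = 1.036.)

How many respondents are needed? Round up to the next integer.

n = 240

n = (z_{α/2} + z_β)² · σ² / δ²
  = (2.576 + 1.036)² · 18² / 4.2²
  = 13.0465 · 324 / 17.64
  = 239.63
Round up → n = 240.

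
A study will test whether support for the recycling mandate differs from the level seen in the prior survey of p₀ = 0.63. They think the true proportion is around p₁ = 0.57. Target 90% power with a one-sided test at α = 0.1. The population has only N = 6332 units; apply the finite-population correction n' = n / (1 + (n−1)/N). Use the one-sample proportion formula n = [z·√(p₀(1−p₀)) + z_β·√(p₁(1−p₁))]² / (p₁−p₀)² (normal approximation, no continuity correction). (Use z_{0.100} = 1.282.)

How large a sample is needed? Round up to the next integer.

n = [z_α·√(p₀q₀) + z_β·√(p₁q₁)]² / (p₁ − p₀)²
  = [1.282·√(0.63·0.37) + 1.282·√(0.57·0.43)]² / (-0.06)²
  = [1.282·0.4828 + 1.282·0.4951]² / 0.0036
  = [1.2536]² / 0.0036
  = 436.56
Finite-population correction (N = 6332): 436.56 / (1 + (436.56 − 1)/6332) = 408.46.
Round up → n = 409.

n = 409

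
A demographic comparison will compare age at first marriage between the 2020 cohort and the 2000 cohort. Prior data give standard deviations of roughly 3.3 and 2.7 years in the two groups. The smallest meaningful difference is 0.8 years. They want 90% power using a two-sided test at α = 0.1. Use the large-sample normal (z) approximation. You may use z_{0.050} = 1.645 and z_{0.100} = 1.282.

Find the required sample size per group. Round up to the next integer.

n = 244 per group

n = (z_{α/2} + z_β)² · (σ₁² + σ₂²) / δ²
  = (1.645 + 1.282)² · (3.3² + 2.7² = 18.18) / 0.8²
  = 8.5673 · 18.18 / 0.64
  = 243.37
Round up → n = 244 per group.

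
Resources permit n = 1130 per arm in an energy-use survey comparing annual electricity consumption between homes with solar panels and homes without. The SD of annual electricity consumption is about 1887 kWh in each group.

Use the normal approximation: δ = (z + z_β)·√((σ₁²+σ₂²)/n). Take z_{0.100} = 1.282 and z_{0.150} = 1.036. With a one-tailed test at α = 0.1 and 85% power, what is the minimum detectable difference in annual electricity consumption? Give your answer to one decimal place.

Minimum detectable difference ≈ 184.0 kWh

δ = (z_α + z_β) · √((σ₁²+σ₂²)/n)
  = (1.282 + 1.036) · √(7121538/1130)
  = 2.318 · √6302.2
  = 2.318 · 79.3867
  = 184.0183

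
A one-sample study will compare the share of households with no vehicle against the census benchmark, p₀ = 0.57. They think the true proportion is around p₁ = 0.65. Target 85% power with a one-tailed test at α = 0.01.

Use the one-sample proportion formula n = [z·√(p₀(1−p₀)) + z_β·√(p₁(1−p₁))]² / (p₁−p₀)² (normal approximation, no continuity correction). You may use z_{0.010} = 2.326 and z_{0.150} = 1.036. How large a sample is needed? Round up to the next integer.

n = [z_α·√(p₀q₀) + z_β·√(p₁q₁)]² / (p₁ − p₀)²
  = [2.326·√(0.57·0.43) + 1.036·√(0.65·0.35)]² / (0.08)²
  = [2.326·0.4951 + 1.036·0.4770]² / 0.0064
  = [1.6457]² / 0.0064
  = 423.17
Round up → n = 424.

n = 424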